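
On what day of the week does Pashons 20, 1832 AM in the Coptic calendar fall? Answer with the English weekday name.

This is JDN 2494062 (29 May 2116 Gregorian).
JDN 2494062 mod 7 = 4, and JDN 0 was a Monday, so this is a Friday.

Friday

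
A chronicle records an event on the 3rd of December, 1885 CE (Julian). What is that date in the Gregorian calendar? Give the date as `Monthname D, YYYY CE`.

December 15, 1885 CE

For dates in this range the Gregorian date is 12 days ahead of the Julian.
3 December 1885 Julian + 12 days → 15 December 1885 Gregorian.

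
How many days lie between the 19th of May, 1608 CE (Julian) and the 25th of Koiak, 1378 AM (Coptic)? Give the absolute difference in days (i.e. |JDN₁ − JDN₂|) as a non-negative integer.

First date → JDN 2308519; second date → JDN 2328093.
The interval is |2308519 − 2328093| = 19574 days.

19574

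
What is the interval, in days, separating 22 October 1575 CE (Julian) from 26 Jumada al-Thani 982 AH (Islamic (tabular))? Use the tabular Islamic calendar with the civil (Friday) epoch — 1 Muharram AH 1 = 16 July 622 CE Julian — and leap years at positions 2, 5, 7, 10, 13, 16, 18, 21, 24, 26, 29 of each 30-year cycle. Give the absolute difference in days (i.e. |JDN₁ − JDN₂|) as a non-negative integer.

374

First date → JDN 2296621; second date → JDN 2296247.
The interval is |2296621 − 2296247| = 374 days.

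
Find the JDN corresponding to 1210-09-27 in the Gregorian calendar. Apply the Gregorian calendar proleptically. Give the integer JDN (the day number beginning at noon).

2163273

JDN 2400001 is 17 November 1858 CE (Gregorian), MJD 0; the target day is −236728 days from there, so JDN = 2163273.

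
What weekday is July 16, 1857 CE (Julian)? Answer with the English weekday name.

Equivalently 28 July 1857 Gregorian, JDN 2399524.
Since JDN mod 7 = 1 (0 = Monday), the day is Tuesday.

Tuesday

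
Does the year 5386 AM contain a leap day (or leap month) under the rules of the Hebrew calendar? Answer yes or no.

Hebrew year 5386 is year 9 of its 19-year Metonic cycle; leap years are at positions 3, 6, 8, 11, 14, 17, 19, so it is a common year (12 months).

no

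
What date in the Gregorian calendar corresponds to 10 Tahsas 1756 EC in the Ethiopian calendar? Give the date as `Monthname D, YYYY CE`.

December 18, 1763 CE

Julian Day Number of the source date = 2365334.
Converting JDN 2365334 to the Gregorian calendar gives 18 December 1763 CE.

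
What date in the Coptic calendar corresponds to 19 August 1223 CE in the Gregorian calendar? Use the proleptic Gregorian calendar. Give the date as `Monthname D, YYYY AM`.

Julian Day Number of the source date = 2167982.
Converting JDN 2167982 to the Coptic calendar gives 19 Mesori 939 AM.

Mesori 19, 939 AM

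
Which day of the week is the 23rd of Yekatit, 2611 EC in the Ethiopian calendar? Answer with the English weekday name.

Sunday

This is JDN 2677695 (7 March 2619 Gregorian).
JDN 2677695 mod 7 = 6, and JDN 0 was a Monday, so this is a Sunday.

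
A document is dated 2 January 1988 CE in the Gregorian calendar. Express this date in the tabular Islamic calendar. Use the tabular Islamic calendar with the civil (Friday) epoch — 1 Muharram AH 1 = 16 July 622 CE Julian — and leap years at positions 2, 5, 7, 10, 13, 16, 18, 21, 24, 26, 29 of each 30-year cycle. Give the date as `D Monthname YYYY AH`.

12 Jumada al-Awwal 1408 AH

Both dates share Julian Day Number 2447163; in the tabular Islamic calendar that is 12 Jumada al-Awwal 1408 AH.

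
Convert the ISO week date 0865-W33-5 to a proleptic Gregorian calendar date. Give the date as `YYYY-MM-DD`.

ISO week 1 of 865 is the week containing the first Thursday of 865.
Week 33, day 5 (Friday) lands on 0865-08-14.

0865-08-14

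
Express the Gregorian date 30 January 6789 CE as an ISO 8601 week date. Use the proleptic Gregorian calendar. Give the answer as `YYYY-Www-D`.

6789-W05-1

The weekday is Monday (ISO weekday 1).
That Monday belongs to ISO week 5 of ISO year 6789.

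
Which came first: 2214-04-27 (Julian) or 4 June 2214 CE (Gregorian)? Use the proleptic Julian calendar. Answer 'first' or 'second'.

Converting both to JDN: 2529838 vs 2529861; the smaller is the first.

first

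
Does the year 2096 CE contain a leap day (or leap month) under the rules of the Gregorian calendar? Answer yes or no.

yes

2096 is divisible by 4 and not by 100, so it is a leap year.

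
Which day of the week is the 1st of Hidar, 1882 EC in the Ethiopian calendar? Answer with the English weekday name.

This is JDN 2411316 (9 November 1889 Gregorian).
Since JDN mod 7 = 5 (0 = Monday), the day is Saturday.

Saturday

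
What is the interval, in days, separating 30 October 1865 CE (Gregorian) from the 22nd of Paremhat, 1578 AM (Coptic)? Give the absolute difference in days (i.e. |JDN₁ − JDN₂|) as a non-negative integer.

JDN of the first date = 2402540.
JDN of the second date = 2401230.
|2401230 − 2402540| = 1310.

1310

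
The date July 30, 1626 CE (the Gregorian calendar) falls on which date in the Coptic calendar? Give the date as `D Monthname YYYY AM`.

26 Epip 1342 AM

Julian Day Number of the source date = 2315155.
Converting JDN 2315155 to the Coptic calendar gives 26 Epip 1342 AM.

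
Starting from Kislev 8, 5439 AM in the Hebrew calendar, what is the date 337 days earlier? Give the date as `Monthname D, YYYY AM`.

Kislev 26, 5438 AM

Counting 337 days back from JDN 2334264 reaches JDN 2333927, which is Kislev 26, 5438 AM.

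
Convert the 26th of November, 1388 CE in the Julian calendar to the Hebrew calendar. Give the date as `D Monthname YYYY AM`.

26 Kislev 5149 AM

Julian Day Number of the source date = 2228355.
Converting JDN 2228355 to the Hebrew calendar gives 26 Kislev 5149 AM.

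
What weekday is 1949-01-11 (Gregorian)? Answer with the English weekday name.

JDN 2432928 mod 7 = 1, and JDN 0 was a Monday, so this is a Tuesday.

Tuesday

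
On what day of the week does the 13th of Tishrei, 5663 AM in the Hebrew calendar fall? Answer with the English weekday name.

This is JDN 2416037 (14 October 1902 Gregorian).
2416037 ≡ 1 (mod 7); counting from Monday = 0 gives Tuesday.

Tuesday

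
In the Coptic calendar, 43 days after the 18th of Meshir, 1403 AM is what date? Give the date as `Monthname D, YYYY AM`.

Counting 43 days forward from JDN 2337277 reaches JDN 2337320, which is Parmouti 1, 1403 AM.

Parmouti 1, 1403 AM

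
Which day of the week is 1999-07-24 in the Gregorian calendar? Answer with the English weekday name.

Saturday

JDN 2451384 mod 7 = 5, and JDN 0 was a Monday, so this is a Saturday.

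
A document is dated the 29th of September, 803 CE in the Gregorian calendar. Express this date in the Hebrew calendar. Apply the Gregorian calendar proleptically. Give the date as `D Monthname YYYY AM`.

Julian Day Number of the source date = 2014621.
Converting JDN 2014621 to the Hebrew calendar gives 5 Tishrei 4564 AM.

5 Tishrei 4564 AM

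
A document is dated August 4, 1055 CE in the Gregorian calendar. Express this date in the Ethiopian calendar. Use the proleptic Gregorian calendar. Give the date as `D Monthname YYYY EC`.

Both dates share Julian Day Number 2106606; in the Ethiopian calendar that is 5 Nehase 1047 EC.

5 Nehase 1047 EC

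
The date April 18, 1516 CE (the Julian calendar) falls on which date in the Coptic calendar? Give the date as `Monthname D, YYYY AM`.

Julian Day Number of the source date = 2274885.
Converting JDN 2274885 to the Coptic calendar gives 23 Parmouti 1232 AM.

Parmouti 23, 1232 AM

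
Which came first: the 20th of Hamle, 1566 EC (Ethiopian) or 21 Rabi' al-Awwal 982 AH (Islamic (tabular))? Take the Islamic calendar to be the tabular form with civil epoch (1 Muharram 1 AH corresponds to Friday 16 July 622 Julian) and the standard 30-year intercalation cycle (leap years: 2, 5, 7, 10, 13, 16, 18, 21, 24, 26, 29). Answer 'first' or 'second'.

Converting both to JDN: 2296156 vs 2296153; the smaller is the second.

second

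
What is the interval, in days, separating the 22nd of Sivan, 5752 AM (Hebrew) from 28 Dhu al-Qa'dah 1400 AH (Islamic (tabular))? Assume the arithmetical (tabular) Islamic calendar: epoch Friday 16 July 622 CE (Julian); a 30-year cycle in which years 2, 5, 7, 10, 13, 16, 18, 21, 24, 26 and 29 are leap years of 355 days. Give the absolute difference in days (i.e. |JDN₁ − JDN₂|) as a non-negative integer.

4276

First date → JDN 2448797; second date → JDN 2444521.
The interval is |2448797 − 2444521| = 4276 days.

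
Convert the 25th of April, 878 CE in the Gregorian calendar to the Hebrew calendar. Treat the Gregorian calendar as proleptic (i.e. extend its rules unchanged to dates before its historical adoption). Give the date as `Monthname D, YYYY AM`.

Julian Day Number of the source date = 2041858.
Converting JDN 2041858 to the Hebrew calendar gives 15 Iyar 4638 AM.

Iyar 15, 4638 AM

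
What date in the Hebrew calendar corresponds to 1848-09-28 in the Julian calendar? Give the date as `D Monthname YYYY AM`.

Both dates share Julian Day Number 2396311; in the Hebrew calendar that is 13 Tishrei 5609 AM.

13 Tishrei 5609 AM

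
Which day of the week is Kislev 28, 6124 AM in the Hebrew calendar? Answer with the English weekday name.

In the Gregorian calendar this is 5 December 2363 (JDN 2584466).
JDN 2584466 mod 7 = 3, and JDN 0 was a Monday, so this is a Thursday.

Thursday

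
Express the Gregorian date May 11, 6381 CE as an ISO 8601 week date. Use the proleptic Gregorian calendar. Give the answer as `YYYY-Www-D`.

The weekday is Monday (ISO weekday 1).
That Monday belongs to ISO week 20 of ISO year 6381.

6381-W20-1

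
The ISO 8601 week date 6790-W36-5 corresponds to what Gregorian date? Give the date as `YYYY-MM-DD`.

6790-09-07

ISO week 1 of 6790 is the week containing the first Thursday of 6790.
Week 36, day 5 (Friday) lands on 6790-09-07.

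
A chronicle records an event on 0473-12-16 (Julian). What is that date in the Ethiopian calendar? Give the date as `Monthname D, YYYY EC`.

Both dates share Julian Day Number 1894171; in the Ethiopian calendar that is 20 Tahsas 466 EC.

Tahsas 20, 466 EC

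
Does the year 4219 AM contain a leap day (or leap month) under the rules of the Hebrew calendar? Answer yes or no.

no

Hebrew year 4219 is year 1 of its 19-year Metonic cycle; leap years are at positions 3, 6, 8, 11, 14, 17, 19, so it is a common year (12 months).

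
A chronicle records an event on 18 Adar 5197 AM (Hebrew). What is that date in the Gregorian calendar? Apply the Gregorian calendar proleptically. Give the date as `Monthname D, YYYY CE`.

March 4, 1437 CE

Both dates share Julian Day Number 2245976; in the Gregorian calendar that is 4 March 1437 CE.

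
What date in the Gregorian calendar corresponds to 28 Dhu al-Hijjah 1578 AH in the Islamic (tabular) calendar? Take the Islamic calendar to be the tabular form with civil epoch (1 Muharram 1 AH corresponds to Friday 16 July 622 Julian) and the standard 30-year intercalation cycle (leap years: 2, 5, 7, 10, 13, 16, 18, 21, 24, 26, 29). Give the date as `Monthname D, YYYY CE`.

Both dates share Julian Day Number 2507628; in the Gregorian calendar that is 20 July 2153 CE.

July 20, 2153 CE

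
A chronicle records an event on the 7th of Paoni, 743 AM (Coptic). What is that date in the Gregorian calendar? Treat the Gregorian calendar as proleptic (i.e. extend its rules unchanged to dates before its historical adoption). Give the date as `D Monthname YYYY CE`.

Julian Day Number of the source date = 2096321.
Converting JDN 2096321 to the Gregorian calendar gives 7 June 1027 CE.

7 June 1027 CE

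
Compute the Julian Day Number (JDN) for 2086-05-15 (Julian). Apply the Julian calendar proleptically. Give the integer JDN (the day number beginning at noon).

In the Gregorian calendar the same day is 28 May 2086.
JDN 2400001 is 17 November 1858 CE (Gregorian), MJD 0; the target day is +83103 days from there, so JDN = 2483104.

2483104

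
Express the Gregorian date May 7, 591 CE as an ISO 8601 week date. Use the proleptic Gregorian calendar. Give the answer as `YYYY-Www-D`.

The weekday is Saturday (ISO weekday 6).
That Saturday belongs to ISO week 18 of ISO year 591.

0591-W18-6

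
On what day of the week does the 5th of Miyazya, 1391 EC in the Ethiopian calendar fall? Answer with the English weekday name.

This is JDN 2232132 (8 April 1399 Gregorian).
JDN 2232132 mod 7 = 0, and JDN 0 was a Monday, so this is a Monday.

Monday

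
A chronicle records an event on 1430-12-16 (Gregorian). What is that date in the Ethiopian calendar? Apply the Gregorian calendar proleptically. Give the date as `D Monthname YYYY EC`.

Julian Day Number of the source date = 2243706.
Converting JDN 2243706 to the Ethiopian calendar gives 11 Tahsas 1423 EC.

11 Tahsas 1423 EC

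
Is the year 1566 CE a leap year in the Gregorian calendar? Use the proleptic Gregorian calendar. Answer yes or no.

no

1566 is not divisible by 4, so it is a common year.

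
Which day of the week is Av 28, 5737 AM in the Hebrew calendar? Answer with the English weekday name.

In the Gregorian calendar this is 12 August 1977 (JDN 2443368).
Since JDN mod 7 = 4 (0 = Monday), the day is Friday.

Friday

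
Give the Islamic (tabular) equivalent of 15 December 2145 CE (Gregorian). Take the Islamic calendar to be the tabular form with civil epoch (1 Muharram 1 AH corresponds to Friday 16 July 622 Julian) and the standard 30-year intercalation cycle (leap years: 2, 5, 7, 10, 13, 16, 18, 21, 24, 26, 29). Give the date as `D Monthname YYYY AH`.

Julian Day Number of the source date = 2504854.
Converting JDN 2504854 to the tabular Islamic calendar gives 29 Safar 1571 AH.

29 Safar 1571 AH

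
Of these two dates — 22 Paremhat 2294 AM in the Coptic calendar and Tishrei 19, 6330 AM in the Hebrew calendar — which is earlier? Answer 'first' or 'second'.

second

The two dates have Julian Day Numbers 2662749 and 2659641 respectively.
Since 2659641 < 2662749, the second date comes first.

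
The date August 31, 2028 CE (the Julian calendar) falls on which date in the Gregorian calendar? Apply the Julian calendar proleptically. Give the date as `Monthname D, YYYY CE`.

September 13, 2028 CE

At this point the Julian calendar is 13 days behind the Gregorian.
31 August 2028 Julian + 13 days → 13 September 2028 Gregorian.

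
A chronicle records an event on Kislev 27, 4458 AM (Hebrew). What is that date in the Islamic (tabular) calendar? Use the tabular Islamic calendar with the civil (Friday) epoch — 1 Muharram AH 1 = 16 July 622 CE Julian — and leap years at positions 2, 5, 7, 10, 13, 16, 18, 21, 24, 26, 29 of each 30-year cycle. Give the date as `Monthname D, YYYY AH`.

Ramadan 27, 78 AH

Both dates share Julian Day Number 1975988; in the tabular Islamic calendar that is 27 Ramadan 78 AH.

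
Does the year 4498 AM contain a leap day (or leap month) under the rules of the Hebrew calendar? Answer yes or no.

Hebrew year 4498 is year 14 of its 19-year Metonic cycle; leap years are at positions 3, 6, 8, 11, 14, 17, 19, so it is a leap year (13 months).

yes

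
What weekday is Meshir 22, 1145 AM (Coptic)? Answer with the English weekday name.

Equivalently 25 February 1429 Gregorian, JDN 2243047.
2243047 ≡ 2 (mod 7); counting from Monday = 0 gives Wednesday.

Wednesday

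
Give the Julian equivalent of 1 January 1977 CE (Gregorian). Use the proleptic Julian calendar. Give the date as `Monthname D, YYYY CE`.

December 19, 1976 CE

For dates in this range the Gregorian date is 13 days ahead of the Julian.
1 January 1977 Gregorian − 13 days → 19 December 1976 Julian.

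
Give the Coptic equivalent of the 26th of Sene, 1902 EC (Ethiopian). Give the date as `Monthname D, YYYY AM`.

Julian Day Number of the source date = 2418856.
Converting JDN 2418856 to the Coptic calendar gives 26 Paoni 1626 AM.

Paoni 26, 1626 AM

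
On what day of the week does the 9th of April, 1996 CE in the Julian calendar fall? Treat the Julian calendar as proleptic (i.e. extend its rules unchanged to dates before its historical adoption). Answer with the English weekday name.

In the Gregorian calendar this is 22 April 1996 (JDN 2450196).
JDN 2450196 mod 7 = 0, and JDN 0 was a Monday, so this is a Monday.

Monday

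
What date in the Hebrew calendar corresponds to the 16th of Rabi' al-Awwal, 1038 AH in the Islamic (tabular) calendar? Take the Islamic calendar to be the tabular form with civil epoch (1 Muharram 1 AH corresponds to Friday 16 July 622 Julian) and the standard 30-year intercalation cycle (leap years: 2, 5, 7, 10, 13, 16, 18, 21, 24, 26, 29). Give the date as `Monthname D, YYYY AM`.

The source date corresponds to 13 November 1628 in the Gregorian calendar (JDN 2315992).
That day falls on 17 Cheshvan 5389 AM in the Hebrew calendar.

Cheshvan 17, 5389 AM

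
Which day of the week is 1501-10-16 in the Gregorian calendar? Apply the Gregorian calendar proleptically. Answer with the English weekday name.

Wednesday

2269577 ≡ 2 (mod 7); counting from Monday = 0 gives Wednesday.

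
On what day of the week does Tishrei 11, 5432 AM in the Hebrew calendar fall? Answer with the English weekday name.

Equivalently 15 September 1671 Gregorian, JDN 2331638.
2331638 ≡ 1 (mod 7); counting from Monday = 0 gives Tuesday.

Tuesday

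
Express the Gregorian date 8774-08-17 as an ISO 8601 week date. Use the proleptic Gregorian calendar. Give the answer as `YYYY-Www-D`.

8774-W33-6

The weekday is Saturday (ISO weekday 6).
That Saturday belongs to ISO week 33 of ISO year 8774.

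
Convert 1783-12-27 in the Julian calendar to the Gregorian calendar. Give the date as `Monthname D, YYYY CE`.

January 7, 1784 CE

The Julian–Gregorian offset here is 11 days (Julian trailing).
27 December 1783 Julian + 11 days → 7 January 1784 Gregorian.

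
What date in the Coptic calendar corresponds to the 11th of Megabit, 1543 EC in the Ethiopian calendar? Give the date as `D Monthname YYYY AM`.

Julian Day Number of the source date = 2287626.
Converting JDN 2287626 to the Coptic calendar gives 11 Paremhat 1267 AM.

11 Paremhat 1267 AM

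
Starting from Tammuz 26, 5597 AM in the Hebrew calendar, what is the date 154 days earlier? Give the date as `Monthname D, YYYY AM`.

Counting 154 days back from JDN 2392220 reaches JDN 2392066, which is Adar I 20, 5597 AM.

Adar I 20, 5597 AM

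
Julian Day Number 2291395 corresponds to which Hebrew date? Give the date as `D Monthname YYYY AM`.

JDN 2291395 is 11 July 1561 in the proleptic Gregorian calendar.
In the Hebrew calendar that day is 17 Tammuz 5321 AM.

17 Tammuz 5321 AM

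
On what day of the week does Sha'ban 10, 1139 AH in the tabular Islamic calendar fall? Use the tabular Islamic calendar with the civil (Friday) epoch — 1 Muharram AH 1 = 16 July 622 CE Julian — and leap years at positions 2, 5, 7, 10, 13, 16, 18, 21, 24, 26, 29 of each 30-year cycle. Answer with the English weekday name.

Equivalently 2 April 1727 Gregorian, JDN 2351925.
2351925 ≡ 2 (mod 7); counting from Monday = 0 gives Wednesday.

Wednesday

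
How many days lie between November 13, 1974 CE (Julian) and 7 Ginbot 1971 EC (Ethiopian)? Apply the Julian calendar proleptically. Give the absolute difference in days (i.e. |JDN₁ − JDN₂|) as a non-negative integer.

JDN of the first date = 2442378.
JDN of the second date = 2444009.
|2444009 − 2442378| = 1631.

1631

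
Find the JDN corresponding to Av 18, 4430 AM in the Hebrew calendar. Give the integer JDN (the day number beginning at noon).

In the proleptic Gregorian calendar the same day is 13 August 670.
JDN 2451545 is 1 January 2000 CE (Gregorian); the target day is −485548 days from there, so JDN = 1965997.

1965997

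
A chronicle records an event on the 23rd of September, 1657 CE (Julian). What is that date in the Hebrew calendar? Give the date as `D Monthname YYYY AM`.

26 Tishrei 5418 AM

Julian Day Number of the source date = 2326543.
Converting JDN 2326543 to the Hebrew calendar gives 26 Tishrei 5418 AM.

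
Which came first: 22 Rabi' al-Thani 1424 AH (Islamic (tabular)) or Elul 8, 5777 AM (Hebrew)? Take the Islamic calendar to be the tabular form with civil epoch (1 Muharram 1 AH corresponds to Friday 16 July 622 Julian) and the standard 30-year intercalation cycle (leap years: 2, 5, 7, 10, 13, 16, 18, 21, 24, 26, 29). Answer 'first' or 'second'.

first

The two dates have Julian Day Numbers 2452814 and 2457996 respectively.
Since 2452814 < 2457996, the first date comes first.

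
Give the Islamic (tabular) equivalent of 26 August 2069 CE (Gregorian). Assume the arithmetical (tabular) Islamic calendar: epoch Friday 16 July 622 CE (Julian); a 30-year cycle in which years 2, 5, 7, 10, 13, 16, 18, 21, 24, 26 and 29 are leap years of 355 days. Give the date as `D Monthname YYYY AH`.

8 Rajab 1492 AH

Both dates share Julian Day Number 2476985; in the tabular Islamic calendar that is 8 Rajab 1492 AH.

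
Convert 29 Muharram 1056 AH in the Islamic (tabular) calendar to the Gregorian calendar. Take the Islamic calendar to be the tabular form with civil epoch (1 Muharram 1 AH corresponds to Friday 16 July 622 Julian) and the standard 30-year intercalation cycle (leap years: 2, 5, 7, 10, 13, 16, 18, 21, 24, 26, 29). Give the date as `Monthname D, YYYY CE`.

Julian Day Number of the source date = 2322325.
Converting JDN 2322325 to the Gregorian calendar gives 17 March 1646 CE.

March 17, 1646 CE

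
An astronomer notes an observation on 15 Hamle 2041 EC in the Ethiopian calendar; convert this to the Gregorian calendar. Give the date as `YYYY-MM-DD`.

Both dates share Julian Day Number 2469645; in the Gregorian calendar that is 22 July 2049 CE.

2049-07-22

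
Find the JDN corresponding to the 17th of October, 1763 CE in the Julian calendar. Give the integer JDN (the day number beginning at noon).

2365283

Equivalently 28 October 1763 (Gregorian).
JDN 2400001 is 17 November 1858 CE (Gregorian), MJD 0; the target day is −34718 days from there, so JDN = 2365283.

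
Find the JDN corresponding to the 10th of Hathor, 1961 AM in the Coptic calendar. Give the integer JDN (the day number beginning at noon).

In the Gregorian calendar the same day is 21 November 2244.
JDN 2400001 is 17 November 1858 CE (Gregorian), MJD 0; the target day is +140988 days from there, so JDN = 2540989.

2540989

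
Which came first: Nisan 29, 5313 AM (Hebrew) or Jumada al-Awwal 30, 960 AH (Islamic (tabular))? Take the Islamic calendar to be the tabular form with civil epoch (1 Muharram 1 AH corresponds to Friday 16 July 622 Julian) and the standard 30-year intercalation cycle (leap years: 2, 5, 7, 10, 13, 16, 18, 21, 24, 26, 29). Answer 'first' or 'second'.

First date → JDN 2288394; second date → JDN 2288425.
JDN 2288394 < JDN 2288425, so the first date is earlier.

first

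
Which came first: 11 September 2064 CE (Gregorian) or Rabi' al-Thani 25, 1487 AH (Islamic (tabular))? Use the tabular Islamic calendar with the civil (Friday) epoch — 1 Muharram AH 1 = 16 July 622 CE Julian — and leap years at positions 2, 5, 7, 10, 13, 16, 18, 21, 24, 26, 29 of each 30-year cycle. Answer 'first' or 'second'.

The two dates have Julian Day Numbers 2475175 and 2475142 respectively.
Since 2475142 < 2475175, the second date comes first.

second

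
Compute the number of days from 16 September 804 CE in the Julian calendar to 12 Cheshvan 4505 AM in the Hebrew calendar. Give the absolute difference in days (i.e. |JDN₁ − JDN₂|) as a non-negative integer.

21878

First date → JDN 2014978; second date → JDN 1993100.
The interval is |2014978 − 1993100| = 21878 days.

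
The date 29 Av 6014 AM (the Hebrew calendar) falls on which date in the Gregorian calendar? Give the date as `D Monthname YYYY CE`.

Both dates share Julian Day Number 2544542; in the Gregorian calendar that is 14 August 2254 CE.

14 August 2254 CE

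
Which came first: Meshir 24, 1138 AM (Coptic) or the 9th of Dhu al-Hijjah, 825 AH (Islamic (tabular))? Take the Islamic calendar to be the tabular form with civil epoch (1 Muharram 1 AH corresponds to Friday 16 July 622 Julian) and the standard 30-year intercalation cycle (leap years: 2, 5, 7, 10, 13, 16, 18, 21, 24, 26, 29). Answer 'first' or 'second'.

The two dates have Julian Day Numbers 2240492 and 2240771 respectively.
Since 2240492 < 2240771, the first date comes first.

first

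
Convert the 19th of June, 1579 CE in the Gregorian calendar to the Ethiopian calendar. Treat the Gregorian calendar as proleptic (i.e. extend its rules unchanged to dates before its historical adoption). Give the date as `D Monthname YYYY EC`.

Julian Day Number of the source date = 2297947.
Converting JDN 2297947 to the Ethiopian calendar gives 15 Sene 1571 EC.

15 Sene 1571 EC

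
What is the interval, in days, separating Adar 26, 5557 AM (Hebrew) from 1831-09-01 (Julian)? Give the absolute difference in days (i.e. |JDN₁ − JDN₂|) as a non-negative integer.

12590

First date → JDN 2377484; second date → JDN 2390074.
The interval is |2377484 − 2390074| = 12590 days.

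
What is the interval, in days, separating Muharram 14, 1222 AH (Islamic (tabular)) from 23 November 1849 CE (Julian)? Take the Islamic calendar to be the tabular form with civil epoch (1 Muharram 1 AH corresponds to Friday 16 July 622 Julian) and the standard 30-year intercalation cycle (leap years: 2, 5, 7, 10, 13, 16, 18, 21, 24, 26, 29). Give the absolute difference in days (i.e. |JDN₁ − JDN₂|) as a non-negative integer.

JDN of the first date = 2381135.
JDN of the second date = 2396732.
|2396732 − 2381135| = 15597.

15597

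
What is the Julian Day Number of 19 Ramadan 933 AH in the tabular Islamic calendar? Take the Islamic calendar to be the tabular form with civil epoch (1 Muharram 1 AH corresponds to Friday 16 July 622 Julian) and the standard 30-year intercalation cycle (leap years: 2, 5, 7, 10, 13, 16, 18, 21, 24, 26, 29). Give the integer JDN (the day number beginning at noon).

Equivalently 29 June 1527 (proleptic Gregorian).
JDN 2451545 is 1 January 2000 CE (Gregorian); the target day is −172581 days from there, so JDN = 2278964.

2278964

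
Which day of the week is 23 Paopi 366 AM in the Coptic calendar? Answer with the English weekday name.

Tuesday

Equivalently 23 October 649 Gregorian, JDN 1958398.
1958398 ≡ 1 (mod 7); counting from Monday = 0 gives Tuesday.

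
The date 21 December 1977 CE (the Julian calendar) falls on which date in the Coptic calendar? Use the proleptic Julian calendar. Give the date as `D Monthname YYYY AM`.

25 Koiak 1694 AM

Julian Day Number of the source date = 2443512.
Converting JDN 2443512 to the Coptic calendar gives 25 Koiak 1694 AM.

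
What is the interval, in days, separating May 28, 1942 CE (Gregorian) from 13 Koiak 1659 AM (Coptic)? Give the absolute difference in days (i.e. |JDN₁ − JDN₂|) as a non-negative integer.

208

JDN of the first date = 2430508.
JDN of the second date = 2430716.
|2430716 − 2430508| = 208.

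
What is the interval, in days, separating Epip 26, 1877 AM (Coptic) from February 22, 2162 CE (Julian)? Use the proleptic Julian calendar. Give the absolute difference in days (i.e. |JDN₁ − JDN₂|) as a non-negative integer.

217

JDN of the first date = 2510564.
JDN of the second date = 2510781.
|2510781 − 2510564| = 217.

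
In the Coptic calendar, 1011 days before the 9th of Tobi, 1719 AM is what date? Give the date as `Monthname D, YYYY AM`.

Parmouti 3, 1716 AM

Counting 1011 days back from JDN 2452657 reaches JDN 2451646, which is Parmouti 3, 1716 AM.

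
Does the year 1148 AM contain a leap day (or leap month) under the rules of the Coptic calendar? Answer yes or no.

no

1148 mod 4 = 0; in the Coptic calendar a year is leap when year mod 4 = 3, so it is a common year.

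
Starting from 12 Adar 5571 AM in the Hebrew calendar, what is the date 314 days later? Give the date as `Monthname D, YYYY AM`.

Shevat 2, 5572 AM

Counting 314 days forward from JDN 2382580 reaches JDN 2382894, which is Shevat 2, 5572 AM.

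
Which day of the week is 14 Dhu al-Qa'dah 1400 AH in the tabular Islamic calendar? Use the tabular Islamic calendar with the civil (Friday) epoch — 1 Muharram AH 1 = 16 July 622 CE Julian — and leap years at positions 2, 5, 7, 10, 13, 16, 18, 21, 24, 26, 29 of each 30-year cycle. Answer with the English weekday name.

Wednesday

This is JDN 2444507 (24 September 1980 Gregorian).
JDN 2444507 mod 7 = 2, and JDN 0 was a Monday, so this is a Wednesday.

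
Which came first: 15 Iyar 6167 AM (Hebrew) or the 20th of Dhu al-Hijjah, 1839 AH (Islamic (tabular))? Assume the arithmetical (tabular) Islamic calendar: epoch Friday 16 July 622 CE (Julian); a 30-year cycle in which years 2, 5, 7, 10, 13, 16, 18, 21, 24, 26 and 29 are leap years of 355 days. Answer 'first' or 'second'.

second

The two dates have Julian Day Numbers 2600342 and 2600110 respectively.
Since 2600110 < 2600342, the second date comes first.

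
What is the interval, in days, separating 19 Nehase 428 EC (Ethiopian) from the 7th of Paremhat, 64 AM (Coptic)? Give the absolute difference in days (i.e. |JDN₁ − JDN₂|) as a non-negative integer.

32304

First date → JDN 1880531; second date → JDN 1848227.
The interval is |1880531 − 1848227| = 32304 days.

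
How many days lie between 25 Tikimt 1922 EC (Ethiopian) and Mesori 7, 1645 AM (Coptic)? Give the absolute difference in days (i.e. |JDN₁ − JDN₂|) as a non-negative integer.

83

First date → JDN 2425920; second date → JDN 2425837.
The interval is |2425920 − 2425837| = 83 days.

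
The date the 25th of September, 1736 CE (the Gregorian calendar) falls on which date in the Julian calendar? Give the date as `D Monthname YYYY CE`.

At this point the Julian calendar is 11 days behind the Gregorian.
25 September 1736 Gregorian − 11 days → 14 September 1736 Julian.

14 September 1736 CE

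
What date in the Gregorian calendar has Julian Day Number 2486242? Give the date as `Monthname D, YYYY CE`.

JDN 2451545 is 1 Jan 2000; 2486242 is +34697 days from there.

December 30, 2094 CE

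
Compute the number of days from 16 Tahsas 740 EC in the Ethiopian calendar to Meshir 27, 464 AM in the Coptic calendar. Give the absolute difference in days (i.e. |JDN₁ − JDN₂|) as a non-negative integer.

JDN of the first date = 1994246.
JDN of the second date = 1994317.
|1994317 − 1994246| = 71.

71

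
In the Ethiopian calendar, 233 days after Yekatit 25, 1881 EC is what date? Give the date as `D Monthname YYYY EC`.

13 Tikimt 1882 EC

JDN of Yekatit 25, 1881 EC = 2411065.
2411065 + 233 = 2411298.
JDN 2411298 in the Ethiopian calendar is 13 Tikimt 1882 EC.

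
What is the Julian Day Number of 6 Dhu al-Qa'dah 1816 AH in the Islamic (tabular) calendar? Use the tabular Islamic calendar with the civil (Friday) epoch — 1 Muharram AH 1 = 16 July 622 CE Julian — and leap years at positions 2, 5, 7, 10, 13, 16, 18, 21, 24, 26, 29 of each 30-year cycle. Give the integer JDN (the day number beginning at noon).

2591915

Equivalently 27 April 2384 (Gregorian).
JDN 2400001 is 17 November 1858 CE (Gregorian), MJD 0; the target day is +191914 days from there, so JDN = 2591915.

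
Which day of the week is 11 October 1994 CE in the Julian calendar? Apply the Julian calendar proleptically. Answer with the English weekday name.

This is JDN 2449650 (24 October 1994 Gregorian).
JDN 2449650 mod 7 = 0, and JDN 0 was a Monday, so this is a Monday.

Monday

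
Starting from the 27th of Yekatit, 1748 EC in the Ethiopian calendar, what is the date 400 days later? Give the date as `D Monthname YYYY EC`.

The starting date is JDN 2362489; 2362489 + 400 = 2362889.
JDN 2362889 corresponds to 2 Miyazya 1749 EC.

2 Miyazya 1749 EC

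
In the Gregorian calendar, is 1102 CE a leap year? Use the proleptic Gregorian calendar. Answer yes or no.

1102 is not divisible by 4, so it is a common year.

no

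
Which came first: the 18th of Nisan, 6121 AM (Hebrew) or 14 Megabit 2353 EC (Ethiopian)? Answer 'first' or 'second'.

The two dates have Julian Day Numbers 2583512 and 2583482 respectively.
Since 2583482 < 2583512, the second date comes first.

second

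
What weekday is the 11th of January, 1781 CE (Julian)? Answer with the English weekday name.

Monday

Equivalently 22 January 1781 Gregorian, JDN 2371579.
JDN 2371579 mod 7 = 0, and JDN 0 was a Monday, so this is a Monday.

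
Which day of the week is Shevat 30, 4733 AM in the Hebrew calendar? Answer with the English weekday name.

Thursday

This is JDN 2076483 (11 February 973 Gregorian).
Since JDN mod 7 = 3 (0 = Monday), the day is Thursday.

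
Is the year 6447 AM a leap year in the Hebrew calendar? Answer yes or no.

yes

Hebrew year 6447 is year 6 of its 19-year Metonic cycle; leap years are at positions 3, 6, 8, 11, 14, 17, 19, so it is a leap year (13 months).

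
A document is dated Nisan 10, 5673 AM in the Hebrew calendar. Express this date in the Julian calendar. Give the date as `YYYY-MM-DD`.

1913-04-04

Julian Day Number of the source date = 2419875.
Converting JDN 2419875 to the Julian calendar gives 4 April 1913 CE.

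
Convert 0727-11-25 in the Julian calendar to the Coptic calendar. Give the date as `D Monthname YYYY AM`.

Julian Day Number of the source date = 1986923.
Converting JDN 1986923 to the Coptic calendar gives 28 Hathor 444 AM.

28 Hathor 444 AM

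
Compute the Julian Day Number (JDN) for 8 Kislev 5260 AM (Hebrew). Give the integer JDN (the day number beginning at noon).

2268882

Equivalently 20 November 1499 (proleptic Gregorian).
JDN 2400001 is 17 November 1858 CE (Gregorian), MJD 0; the target day is −131119 days from there, so JDN = 2268882.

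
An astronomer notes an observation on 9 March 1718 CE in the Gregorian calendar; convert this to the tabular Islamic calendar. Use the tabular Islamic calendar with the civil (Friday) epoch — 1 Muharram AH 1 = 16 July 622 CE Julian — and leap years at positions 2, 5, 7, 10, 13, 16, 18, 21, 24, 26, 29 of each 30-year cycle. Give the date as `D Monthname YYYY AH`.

6 Rabi' al-Thani 1130 AH

Both dates share Julian Day Number 2348614; in the tabular Islamic calendar that is 6 Rabi' al-Thani 1130 AH.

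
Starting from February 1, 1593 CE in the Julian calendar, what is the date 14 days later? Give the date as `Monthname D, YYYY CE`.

JDN of February 1, 1593 CE = 2302933.
2302933 + 14 = 2302947.
JDN 2302947 in the Julian calendar is February 15, 1593 CE.

February 15, 1593 CE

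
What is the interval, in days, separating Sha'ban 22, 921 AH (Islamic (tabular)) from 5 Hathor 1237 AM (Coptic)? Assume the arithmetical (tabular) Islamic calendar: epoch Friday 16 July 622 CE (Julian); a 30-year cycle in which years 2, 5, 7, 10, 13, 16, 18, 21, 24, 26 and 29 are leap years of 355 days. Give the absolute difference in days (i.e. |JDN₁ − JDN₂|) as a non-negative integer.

JDN of the first date = 2274685.
JDN of the second date = 2276543.
|2276543 − 2274685| = 1858.

1858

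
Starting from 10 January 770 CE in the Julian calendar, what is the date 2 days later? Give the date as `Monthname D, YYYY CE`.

January 12, 770 CE

Counting 2 days forward from JDN 2002310 reaches JDN 2002312, which is January 12, 770 CE.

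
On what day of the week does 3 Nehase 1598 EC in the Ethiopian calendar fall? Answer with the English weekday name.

In the Gregorian calendar this is 6 August 1606 (JDN 2307857).
Since JDN mod 7 = 6 (0 = Monday), the day is Sunday.

Sunday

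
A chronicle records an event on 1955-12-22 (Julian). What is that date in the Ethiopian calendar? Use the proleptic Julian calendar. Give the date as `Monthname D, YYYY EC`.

Tahsas 25, 1948 EC

The source date corresponds to 4 January 1956 in the Gregorian calendar (JDN 2435477).
That day falls on 25 Tahsas 1948 EC in the Ethiopian calendar.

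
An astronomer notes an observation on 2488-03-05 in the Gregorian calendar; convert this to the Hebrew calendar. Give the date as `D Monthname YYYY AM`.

21 Adar 6248 AM

Julian Day Number of the source date = 2629848.
Converting JDN 2629848 to the Hebrew calendar gives 21 Adar 6248 AM.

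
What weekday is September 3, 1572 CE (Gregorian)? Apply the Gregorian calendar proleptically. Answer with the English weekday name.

2295467 ≡ 6 (mod 7); counting from Monday = 0 gives Sunday.

Sunday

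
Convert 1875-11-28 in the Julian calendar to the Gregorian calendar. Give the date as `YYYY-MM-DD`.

1875-12-10

At this point the Julian calendar is 12 days behind the Gregorian.
28 November 1875 Julian + 12 days → 10 December 1875 Gregorian.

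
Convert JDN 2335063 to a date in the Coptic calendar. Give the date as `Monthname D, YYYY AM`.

Tobi 25, 1397 AM

JDN 2335063 is 30 January 1681 in the Gregorian calendar.
In the Coptic calendar that day is Tobi 25, 1397 AM.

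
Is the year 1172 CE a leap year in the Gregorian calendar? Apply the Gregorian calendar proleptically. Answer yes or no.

yes

1172 is divisible by 4 and not by 100, so it is a leap year.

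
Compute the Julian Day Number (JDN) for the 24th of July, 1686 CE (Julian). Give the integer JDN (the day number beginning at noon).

2337074

In the Gregorian calendar the same day is 3 August 1686.
JDN 2400001 is 17 November 1858 CE (Gregorian), MJD 0; the target day is −62927 days from there, so JDN = 2337074.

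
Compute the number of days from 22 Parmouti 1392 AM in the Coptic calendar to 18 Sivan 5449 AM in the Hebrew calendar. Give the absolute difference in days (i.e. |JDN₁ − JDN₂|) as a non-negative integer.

4788

First date → JDN 2333324; second date → JDN 2338112.
The interval is |2333324 − 2338112| = 4788 days.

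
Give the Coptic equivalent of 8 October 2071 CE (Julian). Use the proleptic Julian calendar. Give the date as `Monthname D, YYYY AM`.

Paopi 10, 1788 AM

The source date corresponds to 21 October 2071 in the Gregorian calendar (JDN 2477771).
That day falls on 10 Paopi 1788 AM in the Coptic calendar.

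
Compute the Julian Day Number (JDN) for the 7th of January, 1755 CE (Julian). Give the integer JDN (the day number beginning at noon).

2362078

Equivalently 18 January 1755 (Gregorian).
JDN 2299161 is 15 October 1582 CE (Gregorian); the target day is +62917 days from there, so JDN = 2362078.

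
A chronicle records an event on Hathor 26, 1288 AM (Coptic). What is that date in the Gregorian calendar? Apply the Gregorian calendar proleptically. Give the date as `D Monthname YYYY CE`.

Both dates share Julian Day Number 2295192; in the Gregorian calendar that is 3 December 1571 CE.

3 December 1571 CE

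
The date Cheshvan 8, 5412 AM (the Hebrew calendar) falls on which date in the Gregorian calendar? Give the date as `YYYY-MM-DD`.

1651-10-23

Both dates share Julian Day Number 2324371; in the Gregorian calendar that is 23 October 1651 CE.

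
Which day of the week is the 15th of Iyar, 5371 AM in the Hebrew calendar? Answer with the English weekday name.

Thursday

Equivalently 28 April 1611 Gregorian, JDN 2309583.
2309583 ≡ 3 (mod 7); counting from Monday = 0 gives Thursday.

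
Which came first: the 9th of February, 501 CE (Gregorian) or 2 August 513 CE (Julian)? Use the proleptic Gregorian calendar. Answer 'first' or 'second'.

First date → JDN 1904086; second date → JDN 1908645.
JDN 1904086 < JDN 1908645, so the first date is earlier.

first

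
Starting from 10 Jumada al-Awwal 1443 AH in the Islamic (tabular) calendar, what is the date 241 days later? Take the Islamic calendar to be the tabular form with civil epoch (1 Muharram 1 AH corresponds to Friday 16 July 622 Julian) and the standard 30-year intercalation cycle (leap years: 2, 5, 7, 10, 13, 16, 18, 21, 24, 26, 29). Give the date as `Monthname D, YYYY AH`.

Muharram 15, 1444 AH

The starting date is JDN 2459564; 2459564 + 241 = 2459805.
JDN 2459805 corresponds to Muharram 15, 1444 AH.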